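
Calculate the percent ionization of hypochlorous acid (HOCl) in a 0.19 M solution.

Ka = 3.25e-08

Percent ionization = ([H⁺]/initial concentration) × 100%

Using Ka equilibrium: x² + Ka×x - Ka×C = 0. Solving: [H⁺] = 7.8565e-05. Percent = (7.8565e-05/0.19) × 100

Percent ionization = 0.0413%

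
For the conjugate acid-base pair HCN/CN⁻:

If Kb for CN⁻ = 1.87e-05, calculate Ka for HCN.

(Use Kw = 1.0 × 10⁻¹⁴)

For a conjugate pair Ka × Kb = Kw, so Ka = Kw/Kb = 1.0 × 10⁻¹⁴ / 1.87e-05 = 5.35e-10.

K_a = 5.35e-10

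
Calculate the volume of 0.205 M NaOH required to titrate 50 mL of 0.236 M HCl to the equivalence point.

At equivalence: moles acid = moles base. moles HCl = 0.236 × 50/1000 = 0.0118 mol. V_base = moles / 0.205 × 1000 = 57.6 mL.

V_{base} = 57.6 mL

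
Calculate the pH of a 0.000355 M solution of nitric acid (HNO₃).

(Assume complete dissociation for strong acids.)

[H⁺] = 0.000355 M for strong acid. pH = -log[H⁺] = -log(0.000355)

pH = 3.45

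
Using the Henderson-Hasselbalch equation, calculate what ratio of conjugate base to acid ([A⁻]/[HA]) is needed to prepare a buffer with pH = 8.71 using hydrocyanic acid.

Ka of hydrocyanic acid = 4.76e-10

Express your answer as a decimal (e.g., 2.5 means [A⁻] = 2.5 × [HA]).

pKa = -log(4.76e-10) = 9.3224. pH = pKa + log([A⁻]/[HA]), so log([A⁻]/[HA]) = pH − pKa = 8.71 − 9.3224 = -0.6124. [A⁻]/[HA] = 10^(-0.6124) = 0.244

[A⁻]/[HA] = 0.244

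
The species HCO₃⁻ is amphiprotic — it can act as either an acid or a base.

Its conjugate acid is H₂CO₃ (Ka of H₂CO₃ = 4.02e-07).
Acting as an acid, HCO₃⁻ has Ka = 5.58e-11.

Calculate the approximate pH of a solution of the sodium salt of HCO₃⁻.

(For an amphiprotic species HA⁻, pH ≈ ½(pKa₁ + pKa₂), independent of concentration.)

pKa₁ = -log(4.02e-07) = 6.40; pKa₂ = -log(5.58e-11) = 10.25. For an amphiprotic species, pH ≈ ½(pKa₁ + pKa₂) = ½(6.40 + 10.25) = 8.32.

pH = 8.32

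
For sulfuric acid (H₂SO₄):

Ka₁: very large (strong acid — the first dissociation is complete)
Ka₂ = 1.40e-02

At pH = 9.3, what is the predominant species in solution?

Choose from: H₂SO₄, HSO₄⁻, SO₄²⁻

The first dissociation is complete, so H₂SO₄ itself is never the predominant species in water; pKa₂ = -log(1.40e-02) = 1.85. For a polyprotic acid the predominant species crosses at each pKa: below pKa_n the protonated form dominates, above it the deprotonated form does. At pH = 9.3, the predominant species is SO₄²⁻.

SO₄²⁻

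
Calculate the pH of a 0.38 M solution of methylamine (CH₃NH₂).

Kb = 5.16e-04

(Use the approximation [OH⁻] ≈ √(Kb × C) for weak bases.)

[OH⁻] = √(Kb × C) = √(5.16e-04 × 0.38) = 1.4003e-02. pOH = 1.85, pH = 14 - pOH

pH = 12.15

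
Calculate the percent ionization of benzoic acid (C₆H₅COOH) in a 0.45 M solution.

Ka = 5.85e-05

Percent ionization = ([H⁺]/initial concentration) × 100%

Using Ka equilibrium: x² + Ka×x - Ka×C = 0. Solving: [H⁺] = 5.1016e-03. Percent = (5.1016e-03/0.45) × 100

Percent ionization = 1.13%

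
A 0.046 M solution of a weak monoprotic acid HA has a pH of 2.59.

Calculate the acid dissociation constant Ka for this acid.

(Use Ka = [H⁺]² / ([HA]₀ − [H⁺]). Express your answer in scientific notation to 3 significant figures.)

[H⁺] = 10^(−pH) = 10^(−2.59) = 2.570e-03 M. For HA ⇌ H⁺ + A⁻, Ka = [H⁺][A⁻]/[HA] = [H⁺]² / ([HA]₀ − [H⁺]) = (2.570e-03)² / (0.046 − 2.570e-03) = 1.52e-04.

K_a = 1.52e-04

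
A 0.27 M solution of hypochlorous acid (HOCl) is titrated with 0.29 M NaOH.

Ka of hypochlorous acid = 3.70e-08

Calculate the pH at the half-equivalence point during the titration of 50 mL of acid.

At half-equivalence [HA] = [A⁻], so Henderson-Hasselbalch gives pH = pKa = -log(3.70e-08) = 7.43.

pH = pKa = 7.43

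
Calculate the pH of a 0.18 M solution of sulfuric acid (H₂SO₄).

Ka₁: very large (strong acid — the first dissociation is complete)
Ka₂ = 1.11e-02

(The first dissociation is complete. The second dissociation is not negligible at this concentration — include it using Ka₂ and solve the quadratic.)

First dissociation is complete: [H⁺]₀ = [HSO₄⁻]₀ = C = 0.18 M. Second dissociation HSO₄⁻ ⇌ H⁺ + SO₄²⁻: let x = [SO₄²⁻]. Ka₂ = (C + x)·x / (C − x) = 1.11e-02 → x² + (C + Ka₂)·x − Ka₂·C = 0 → x² + 0.19110·x − 1.998e-03 = 0. x = (−0.19110 + √(0.19110² + 4 × 1.998e-03)) / 2 = 9.9384e-03 M. [H⁺] = C + x = 0.18 + 9.9384e-03 = 1.8994e-01 M. pH = -log(1.8994e-01) = 0.72.

pH = 0.72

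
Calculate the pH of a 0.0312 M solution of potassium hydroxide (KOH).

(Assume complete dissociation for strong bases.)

[OH⁻] = 0.0312 M for strong base. pOH = -log[OH⁻] = 1.51, pH = 14 - pOH

pH = 12.49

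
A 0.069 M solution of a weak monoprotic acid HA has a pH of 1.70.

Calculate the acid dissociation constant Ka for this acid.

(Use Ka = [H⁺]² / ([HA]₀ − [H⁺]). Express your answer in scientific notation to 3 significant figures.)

[H⁺] = 10^(−pH) = 10^(−1.70) = 1.995e-02 M. For HA ⇌ H⁺ + A⁻, Ka = [H⁺][A⁻]/[HA] = [H⁺]² / ([HA]₀ − [H⁺]) = (1.995e-02)² / (0.069 − 1.995e-02) = 8.12e-03.

K_a = 8.12e-03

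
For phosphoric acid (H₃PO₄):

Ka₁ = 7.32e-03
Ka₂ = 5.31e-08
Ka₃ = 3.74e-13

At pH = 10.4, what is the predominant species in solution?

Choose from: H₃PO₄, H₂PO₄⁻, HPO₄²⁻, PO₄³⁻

pKa₁ = 2.14, pKa₂ = 7.27, pKa₃ = 12.43. For a polyprotic acid the predominant species crosses at each pKa: below pKa_n the protonated form dominates, above it the deprotonated form does. At pH = 10.4, the predominant species is HPO₄²⁻.

HPO₄²⁻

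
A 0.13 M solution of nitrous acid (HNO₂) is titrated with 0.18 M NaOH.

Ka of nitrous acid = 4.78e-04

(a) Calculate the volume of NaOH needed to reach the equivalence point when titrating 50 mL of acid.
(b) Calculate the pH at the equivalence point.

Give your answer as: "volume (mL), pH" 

moles acid = 0.13 × 50/1000 = 0.0065 mol; V_base = moles/0.18 × 1000 = 36.1 mL. At equivalence only the conjugate base is present: [A⁻] = 0.0065/0.086 = 7.5484e-02 M. Kb = Kw/Ka = 2.09e-11; [OH⁻] = √(Kb × [A⁻]) = 1.2566e-06; pOH = 5.90; pH = 14 - pOH = 8.10.

V = 36.1 mL, pH = 8.10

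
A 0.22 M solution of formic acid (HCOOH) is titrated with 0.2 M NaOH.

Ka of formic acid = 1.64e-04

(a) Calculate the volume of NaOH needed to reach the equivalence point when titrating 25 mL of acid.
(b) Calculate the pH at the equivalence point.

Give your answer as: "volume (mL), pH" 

moles acid = 0.22 × 25/1000 = 0.0055 mol; V_base = moles/0.2 × 1000 = 27.5 mL. At equivalence only the conjugate base is present: [A⁻] = 0.0055/0.052 = 1.0476e-01 M. Kb = Kw/Ka = 6.10e-11; [OH⁻] = √(Kb × [A⁻]) = 2.5274e-06; pOH = 5.60; pH = 14 - pOH = 8.40.

V = 27.5 mL, pH = 8.40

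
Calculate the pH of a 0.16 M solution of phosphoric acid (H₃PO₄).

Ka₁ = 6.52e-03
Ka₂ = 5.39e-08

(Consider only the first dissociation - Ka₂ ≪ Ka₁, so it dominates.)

First dissociation dominates. From Ka₁ = [H⁺][HA⁻]/[H₂A], x² + Ka₁·x − Ka₁·C = 0 with C = 0.16 M and Ka₁ = 6.52e-03. Solving: [H⁺] = (−Ka₁ + √(Ka₁² + 4·Ka₁·C)) / 2 = 2.9203e-02 M. pH = -log(2.9203e-02) = 1.53.

pH = 1.53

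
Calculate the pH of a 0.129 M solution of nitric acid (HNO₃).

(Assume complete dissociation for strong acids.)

[H⁺] = 0.129 M for strong acid. pH = -log[H⁺] = -log(0.129)

pH = 0.89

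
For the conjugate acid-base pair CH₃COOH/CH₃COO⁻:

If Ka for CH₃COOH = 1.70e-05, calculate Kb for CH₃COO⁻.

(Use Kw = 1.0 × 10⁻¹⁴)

For a conjugate pair Ka × Kb = Kw, so Kb = Kw/Ka = 1.0 × 10⁻¹⁴ / 1.70e-05 = 5.88e-10.

K_b = 5.88e-10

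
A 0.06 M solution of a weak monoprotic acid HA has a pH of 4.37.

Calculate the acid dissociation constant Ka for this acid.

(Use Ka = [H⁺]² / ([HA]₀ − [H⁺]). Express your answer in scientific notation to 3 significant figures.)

[H⁺] = 10^(−pH) = 10^(−4.37) = 4.266e-05 M. For HA ⇌ H⁺ + A⁻, Ka = [H⁺][A⁻]/[HA] = [H⁺]² / ([HA]₀ − [H⁺]) = (4.266e-05)² / (0.06 − 4.266e-05) = 3.03e-08.

K_a = 3.03e-08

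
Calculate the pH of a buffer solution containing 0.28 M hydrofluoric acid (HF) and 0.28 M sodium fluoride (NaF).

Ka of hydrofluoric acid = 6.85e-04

pKa = -log(6.85e-04) = 3.16. pH = pKa + log([A⁻]/[HA]) = 3.16 + log(0.28/0.28)

pH = 3.16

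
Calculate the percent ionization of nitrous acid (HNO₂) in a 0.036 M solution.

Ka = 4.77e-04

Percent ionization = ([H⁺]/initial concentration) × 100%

Using Ka equilibrium: x² + Ka×x - Ka×C = 0. Solving: [H⁺] = 3.9123e-03. Percent = (3.9123e-03/0.036) × 100

Percent ionization = 10.9%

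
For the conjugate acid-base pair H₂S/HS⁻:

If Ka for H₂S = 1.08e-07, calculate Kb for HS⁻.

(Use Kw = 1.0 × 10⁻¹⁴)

For a conjugate pair Ka × Kb = Kw, so Kb = Kw/Ka = 1.0 × 10⁻¹⁴ / 1.08e-07 = 9.26e-08.

K_b = 9.26e-08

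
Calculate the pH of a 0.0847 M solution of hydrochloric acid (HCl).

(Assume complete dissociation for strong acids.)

[H⁺] = 0.0847 M for strong acid. pH = -log[H⁺] = -log(0.0847)

pH = 1.07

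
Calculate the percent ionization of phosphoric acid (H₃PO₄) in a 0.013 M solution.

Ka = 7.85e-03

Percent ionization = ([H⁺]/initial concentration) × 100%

Using Ka equilibrium: x² + Ka×x - Ka×C = 0. Solving: [H⁺] = 6.9127e-03. Percent = (6.9127e-03/0.013) × 100

Percent ionization = 53.2%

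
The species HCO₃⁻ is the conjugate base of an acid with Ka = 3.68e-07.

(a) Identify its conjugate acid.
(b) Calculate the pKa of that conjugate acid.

(a) The conjugate acid is formed by adding one H⁺ to HCO₃⁻, giving H₂CO₃. (b) pKa = -log(Ka) = -log(3.68e-07) = 6.43.

Conjugate acid: H₂CO₃; pK_a = 6.43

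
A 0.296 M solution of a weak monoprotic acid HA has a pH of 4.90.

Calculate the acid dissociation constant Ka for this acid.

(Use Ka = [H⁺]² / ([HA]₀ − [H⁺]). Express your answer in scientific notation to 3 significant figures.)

[H⁺] = 10^(−pH) = 10^(−4.90) = 1.259e-05 M. For HA ⇌ H⁺ + A⁻, Ka = [H⁺][A⁻]/[HA] = [H⁺]² / ([HA]₀ − [H⁺]) = (1.259e-05)² / (0.296 − 1.259e-05) = 5.35e-10.

K_a = 5.35e-10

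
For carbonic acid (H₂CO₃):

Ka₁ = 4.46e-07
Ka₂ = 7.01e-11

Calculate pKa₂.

pKa₂ = -log(Ka₂) = -log(7.01e-11) = 10.15.

pK_{a2} = 10.15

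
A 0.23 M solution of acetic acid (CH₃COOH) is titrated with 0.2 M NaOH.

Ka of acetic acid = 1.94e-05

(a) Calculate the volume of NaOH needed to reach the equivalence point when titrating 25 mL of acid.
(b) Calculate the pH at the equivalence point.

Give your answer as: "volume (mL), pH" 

moles acid = 0.23 × 25/1000 = 0.00575 mol; V_base = moles/0.2 × 1000 = 28.7 mL. At equivalence only the conjugate base is present: [A⁻] = 0.00575/0.054 = 1.0698e-01 M. Kb = Kw/Ka = 5.15e-10; [OH⁻] = √(Kb × [A⁻]) = 7.4258e-06; pOH = 5.13; pH = 14 - pOH = 8.87.

V = 28.7 mL, pH = 8.87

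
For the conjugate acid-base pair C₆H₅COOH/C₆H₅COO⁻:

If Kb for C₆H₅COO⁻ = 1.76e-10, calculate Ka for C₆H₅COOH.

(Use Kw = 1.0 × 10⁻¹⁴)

For a conjugate pair Ka × Kb = Kw, so Ka = Kw/Kb = 1.0 × 10⁻¹⁴ / 1.76e-10 = 5.68e-05.

K_a = 5.68e-05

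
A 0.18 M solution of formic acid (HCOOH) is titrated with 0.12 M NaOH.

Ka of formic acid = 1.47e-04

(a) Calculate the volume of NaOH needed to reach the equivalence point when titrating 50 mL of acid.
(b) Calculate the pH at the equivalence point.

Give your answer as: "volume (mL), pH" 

moles acid = 0.18 × 50/1000 = 0.009 mol; V_base = moles/0.12 × 1000 = 75.0 mL. At equivalence only the conjugate base is present: [A⁻] = 0.009/0.125 = 7.2000e-02 M. Kb = Kw/Ka = 6.80e-11; [OH⁻] = √(Kb × [A⁻]) = 2.2131e-06; pOH = 5.65; pH = 14 - pOH = 8.35.

V = 75.0 mL, pH = 8.35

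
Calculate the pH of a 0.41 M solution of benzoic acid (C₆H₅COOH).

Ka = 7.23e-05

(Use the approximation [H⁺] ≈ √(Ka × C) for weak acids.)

[H⁺] = √(Ka × C) = √(7.23e-05 × 0.41) = 5.4445e-03. pH = -log(5.4445e-03)

pH = 2.26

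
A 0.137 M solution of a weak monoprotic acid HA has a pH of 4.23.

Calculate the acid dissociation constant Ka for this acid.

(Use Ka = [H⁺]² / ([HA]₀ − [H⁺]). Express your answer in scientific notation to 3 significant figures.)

[H⁺] = 10^(−pH) = 10^(−4.23) = 5.888e-05 M. For HA ⇌ H⁺ + A⁻, Ka = [H⁺][A⁻]/[HA] = [H⁺]² / ([HA]₀ − [H⁺]) = (5.888e-05)² / (0.137 − 5.888e-05) = 2.53e-08.

K_a = 2.53e-08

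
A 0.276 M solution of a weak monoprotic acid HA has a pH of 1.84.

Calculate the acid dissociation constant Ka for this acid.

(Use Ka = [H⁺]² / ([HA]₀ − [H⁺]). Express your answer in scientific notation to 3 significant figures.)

[H⁺] = 10^(−pH) = 10^(−1.84) = 1.445e-02 M. For HA ⇌ H⁺ + A⁻, Ka = [H⁺][A⁻]/[HA] = [H⁺]² / ([HA]₀ − [H⁺]) = (1.445e-02)² / (0.276 − 1.445e-02) = 7.99e-04.

K_a = 7.99e-04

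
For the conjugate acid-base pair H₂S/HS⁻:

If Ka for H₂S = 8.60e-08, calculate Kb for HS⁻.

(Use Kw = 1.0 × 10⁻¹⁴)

For a conjugate pair Ka × Kb = Kw, so Kb = Kw/Ka = 1.0 × 10⁻¹⁴ / 8.60e-08 = 1.16e-07.

K_b = 1.16e-07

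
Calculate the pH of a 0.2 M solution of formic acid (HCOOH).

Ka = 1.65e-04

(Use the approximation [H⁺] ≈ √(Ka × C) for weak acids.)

[H⁺] = √(Ka × C) = √(1.65e-04 × 0.2) = 5.7446e-03. pH = -log(5.7446e-03)

pH = 2.24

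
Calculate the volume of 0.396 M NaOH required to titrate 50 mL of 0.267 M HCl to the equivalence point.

At equivalence: moles acid = moles base. moles HCl = 0.267 × 50/1000 = 0.01335 mol. V_base = moles / 0.396 × 1000 = 33.7 mL.

V_{base} = 33.7 mL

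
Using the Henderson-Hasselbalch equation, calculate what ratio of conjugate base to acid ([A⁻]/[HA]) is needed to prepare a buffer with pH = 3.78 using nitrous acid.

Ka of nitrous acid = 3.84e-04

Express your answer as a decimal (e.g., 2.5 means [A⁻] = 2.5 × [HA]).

pKa = -log(3.84e-04) = 3.4157. pH = pKa + log([A⁻]/[HA]), so log([A⁻]/[HA]) = pH − pKa = 3.78 − 3.4157 = 0.3643. [A⁻]/[HA] = 10^(0.3643) = 2.31

[A⁻]/[HA] = 2.31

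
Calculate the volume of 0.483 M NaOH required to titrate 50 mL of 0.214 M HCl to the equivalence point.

At equivalence: moles acid = moles base. moles HCl = 0.214 × 50/1000 = 0.0107 mol. V_base = moles / 0.483 × 1000 = 22.2 mL.

V_{base} = 22.2 mL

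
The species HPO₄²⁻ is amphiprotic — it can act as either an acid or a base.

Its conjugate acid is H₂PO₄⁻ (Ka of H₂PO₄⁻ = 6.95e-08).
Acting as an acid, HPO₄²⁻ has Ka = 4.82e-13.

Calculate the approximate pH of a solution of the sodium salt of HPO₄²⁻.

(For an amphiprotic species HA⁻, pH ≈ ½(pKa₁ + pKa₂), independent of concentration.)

pKa₁ = -log(6.95e-08) = 7.16; pKa₂ = -log(4.82e-13) = 12.32. For an amphiprotic species, pH ≈ ½(pKa₁ + pKa₂) = ½(7.16 + 12.32) = 9.74.

pH = 9.74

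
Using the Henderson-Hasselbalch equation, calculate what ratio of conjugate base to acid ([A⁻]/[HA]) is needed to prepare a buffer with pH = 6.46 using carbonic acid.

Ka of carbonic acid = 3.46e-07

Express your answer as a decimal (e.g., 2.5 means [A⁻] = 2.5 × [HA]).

pKa = -log(3.46e-07) = 6.4609. pH = pKa + log([A⁻]/[HA]), so log([A⁻]/[HA]) = pH − pKa = 6.46 − 6.4609 = -0.0009. [A⁻]/[HA] = 10^(-0.0009) = 0.998

[A⁻]/[HA] = 0.998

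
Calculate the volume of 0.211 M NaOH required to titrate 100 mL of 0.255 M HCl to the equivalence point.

At equivalence: moles acid = moles base. moles HCl = 0.255 × 100/1000 = 0.0255 mol. V_base = moles / 0.211 × 1000 = 120.9 mL.

V_{base} = 120.9 mL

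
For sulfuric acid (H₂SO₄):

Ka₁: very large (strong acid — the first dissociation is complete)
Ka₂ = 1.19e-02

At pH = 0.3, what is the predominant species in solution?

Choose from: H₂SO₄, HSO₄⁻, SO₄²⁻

The first dissociation is complete, so H₂SO₄ itself is never the predominant species in water; pKa₂ = -log(1.19e-02) = 1.92. For a polyprotic acid the predominant species crosses at each pKa: below pKa_n the protonated form dominates, above it the deprotonated form does. At pH = 0.3, the predominant species is HSO₄⁻.

HSO₄⁻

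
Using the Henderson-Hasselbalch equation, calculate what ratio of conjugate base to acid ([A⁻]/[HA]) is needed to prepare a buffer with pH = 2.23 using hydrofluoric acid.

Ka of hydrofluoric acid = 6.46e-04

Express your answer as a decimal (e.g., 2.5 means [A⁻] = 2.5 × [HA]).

pKa = -log(6.46e-04) = 3.1898. pH = pKa + log([A⁻]/[HA]), so log([A⁻]/[HA]) = pH − pKa = 2.23 − 3.1898 = -0.9598. [A⁻]/[HA] = 10^(-0.9598) = 0.110

[A⁻]/[HA] = 0.110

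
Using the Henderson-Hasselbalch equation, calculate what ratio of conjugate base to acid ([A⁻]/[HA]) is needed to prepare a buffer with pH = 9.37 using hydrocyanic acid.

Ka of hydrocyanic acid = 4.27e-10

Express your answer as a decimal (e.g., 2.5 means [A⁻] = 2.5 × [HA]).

pKa = -log(4.27e-10) = 9.3696. pH = pKa + log([A⁻]/[HA]), so log([A⁻]/[HA]) = pH − pKa = 9.37 − 9.3696 = 0.0004. [A⁻]/[HA] = 10^(0.0004) = 1.00

[A⁻]/[HA] = 1.00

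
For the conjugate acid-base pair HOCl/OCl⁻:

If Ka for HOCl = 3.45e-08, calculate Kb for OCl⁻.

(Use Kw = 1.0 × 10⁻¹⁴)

For a conjugate pair Ka × Kb = Kw, so Kb = Kw/Ka = 1.0 × 10⁻¹⁴ / 3.45e-08 = 2.90e-07.

K_b = 2.90e-07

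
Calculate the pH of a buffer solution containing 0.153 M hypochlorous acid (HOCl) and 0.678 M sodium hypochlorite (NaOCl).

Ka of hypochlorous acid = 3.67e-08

pKa = -log(3.67e-08) = 7.44. pH = pKa + log([A⁻]/[HA]) = 7.44 + log(0.678/0.153)

pH = 8.08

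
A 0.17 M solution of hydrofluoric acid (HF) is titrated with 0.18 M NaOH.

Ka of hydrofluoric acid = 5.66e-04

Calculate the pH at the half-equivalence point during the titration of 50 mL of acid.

At half-equivalence [HA] = [A⁻], so Henderson-Hasselbalch gives pH = pKa = -log(5.66e-04) = 3.25.

pH = pKa = 3.25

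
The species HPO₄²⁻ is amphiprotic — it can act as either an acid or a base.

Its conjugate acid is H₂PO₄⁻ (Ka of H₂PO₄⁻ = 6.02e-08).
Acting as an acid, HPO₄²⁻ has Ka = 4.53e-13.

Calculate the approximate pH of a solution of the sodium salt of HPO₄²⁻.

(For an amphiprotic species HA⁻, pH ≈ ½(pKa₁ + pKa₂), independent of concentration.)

pKa₁ = -log(6.02e-08) = 7.22; pKa₂ = -log(4.53e-13) = 12.34. For an amphiprotic species, pH ≈ ½(pKa₁ + pKa₂) = ½(7.22 + 12.34) = 9.78.

pH = 9.78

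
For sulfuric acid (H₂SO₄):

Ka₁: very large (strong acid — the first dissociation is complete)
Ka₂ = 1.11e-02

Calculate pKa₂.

pKa₂ = -log(Ka₂) = -log(1.11e-02) = 1.95.

pK_{a2} = 1.95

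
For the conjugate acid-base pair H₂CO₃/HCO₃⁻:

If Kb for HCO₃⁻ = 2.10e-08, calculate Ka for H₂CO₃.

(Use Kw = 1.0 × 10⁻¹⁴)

For a conjugate pair Ka × Kb = Kw, so Ka = Kw/Kb = 1.0 × 10⁻¹⁴ / 2.10e-08 = 4.76e-07.

K_a = 4.76e-07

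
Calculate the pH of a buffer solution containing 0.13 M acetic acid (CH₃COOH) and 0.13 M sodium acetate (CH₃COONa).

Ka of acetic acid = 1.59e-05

pKa = -log(1.59e-05) = 4.80. pH = pKa + log([A⁻]/[HA]) = 4.80 + log(0.13/0.13)

pH = 4.80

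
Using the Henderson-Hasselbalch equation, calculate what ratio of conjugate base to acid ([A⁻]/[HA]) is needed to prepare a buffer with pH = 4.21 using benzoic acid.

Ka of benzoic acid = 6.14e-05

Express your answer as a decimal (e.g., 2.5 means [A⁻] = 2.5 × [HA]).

pKa = -log(6.14e-05) = 4.2118. pH = pKa + log([A⁻]/[HA]), so log([A⁻]/[HA]) = pH − pKa = 4.21 − 4.2118 = -0.0018. [A⁻]/[HA] = 10^(-0.0018) = 0.996

[A⁻]/[HA] = 0.996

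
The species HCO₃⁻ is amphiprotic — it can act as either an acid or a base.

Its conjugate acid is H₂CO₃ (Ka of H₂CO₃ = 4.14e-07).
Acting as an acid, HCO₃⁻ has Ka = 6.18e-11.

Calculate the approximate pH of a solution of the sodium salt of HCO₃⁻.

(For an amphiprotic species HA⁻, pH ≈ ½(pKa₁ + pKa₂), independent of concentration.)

pKa₁ = -log(4.14e-07) = 6.38; pKa₂ = -log(6.18e-11) = 10.21. For an amphiprotic species, pH ≈ ½(pKa₁ + pKa₂) = ½(6.38 + 10.21) = 8.30.

pH = 8.30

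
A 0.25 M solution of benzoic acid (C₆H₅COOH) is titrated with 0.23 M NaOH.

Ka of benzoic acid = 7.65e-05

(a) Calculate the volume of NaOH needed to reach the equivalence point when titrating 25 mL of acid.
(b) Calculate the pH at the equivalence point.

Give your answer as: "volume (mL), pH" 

moles acid = 0.25 × 25/1000 = 0.00625 mol; V_base = moles/0.23 × 1000 = 27.2 mL. At equivalence only the conjugate base is present: [A⁻] = 0.00625/0.052 = 1.1979e-01 M. Kb = Kw/Ka = 1.31e-10; [OH⁻] = √(Kb × [A⁻]) = 3.9572e-06; pOH = 5.40; pH = 14 - pOH = 8.60.

V = 27.2 mL, pH = 8.60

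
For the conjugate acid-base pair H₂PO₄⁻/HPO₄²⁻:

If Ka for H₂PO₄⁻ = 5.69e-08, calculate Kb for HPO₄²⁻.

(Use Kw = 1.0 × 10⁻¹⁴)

For a conjugate pair Ka × Kb = Kw, so Kb = Kw/Ka = 1.0 × 10⁻¹⁴ / 5.69e-08 = 1.76e-07.

K_b = 1.76e-07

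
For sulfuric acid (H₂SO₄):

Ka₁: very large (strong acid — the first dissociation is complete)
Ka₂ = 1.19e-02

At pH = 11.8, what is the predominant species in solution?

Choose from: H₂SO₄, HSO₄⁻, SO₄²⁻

The first dissociation is complete, so H₂SO₄ itself is never the predominant species in water; pKa₂ = -log(1.19e-02) = 1.92. For a polyprotic acid the predominant species crosses at each pKa: below pKa_n the protonated form dominates, above it the deprotonated form does. At pH = 11.8, the predominant species is SO₄²⁻.

SO₄²⁻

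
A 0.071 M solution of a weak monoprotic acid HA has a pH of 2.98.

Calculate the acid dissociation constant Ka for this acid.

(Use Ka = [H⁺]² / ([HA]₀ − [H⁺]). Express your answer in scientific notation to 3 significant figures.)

[H⁺] = 10^(−pH) = 10^(−2.98) = 1.047e-03 M. For HA ⇌ H⁺ + A⁻, Ka = [H⁺][A⁻]/[HA] = [H⁺]² / ([HA]₀ − [H⁺]) = (1.047e-03)² / (0.071 − 1.047e-03) = 1.57e-05.

K_a = 1.57e-05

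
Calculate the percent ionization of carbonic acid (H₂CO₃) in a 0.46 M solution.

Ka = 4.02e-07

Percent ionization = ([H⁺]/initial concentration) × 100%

Using Ka equilibrium: x² + Ka×x - Ka×C = 0. Solving: [H⁺] = 4.2982e-04. Percent = (4.2982e-04/0.46) × 100

Percent ionization = 0.0934%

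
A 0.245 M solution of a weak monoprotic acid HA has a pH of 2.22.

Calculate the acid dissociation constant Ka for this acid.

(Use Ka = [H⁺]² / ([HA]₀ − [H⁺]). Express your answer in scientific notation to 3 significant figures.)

[H⁺] = 10^(−pH) = 10^(−2.22) = 6.026e-03 M. For HA ⇌ H⁺ + A⁻, Ka = [H⁺][A⁻]/[HA] = [H⁺]² / ([HA]₀ − [H⁺]) = (6.026e-03)² / (0.245 − 6.026e-03) = 1.52e-04.

K_a = 1.52e-04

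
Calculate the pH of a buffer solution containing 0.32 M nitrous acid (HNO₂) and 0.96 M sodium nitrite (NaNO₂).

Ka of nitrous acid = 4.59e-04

pKa = -log(4.59e-04) = 3.34. pH = pKa + log([A⁻]/[HA]) = 3.34 + log(0.96/0.32)

pH = 3.82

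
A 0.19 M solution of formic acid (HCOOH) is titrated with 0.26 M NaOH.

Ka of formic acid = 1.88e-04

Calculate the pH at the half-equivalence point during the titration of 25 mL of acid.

At half-equivalence [HA] = [A⁻], so Henderson-Hasselbalch gives pH = pKa = -log(1.88e-04) = 3.73.

pH = pKa = 3.73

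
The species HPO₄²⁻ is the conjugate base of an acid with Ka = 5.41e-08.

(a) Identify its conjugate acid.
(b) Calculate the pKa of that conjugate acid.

(a) The conjugate acid is formed by adding one H⁺ to HPO₄²⁻, giving H₂PO₄⁻. (b) pKa = -log(Ka) = -log(5.41e-08) = 7.27.

Conjugate acid: H₂PO₄⁻; pK_a = 7.27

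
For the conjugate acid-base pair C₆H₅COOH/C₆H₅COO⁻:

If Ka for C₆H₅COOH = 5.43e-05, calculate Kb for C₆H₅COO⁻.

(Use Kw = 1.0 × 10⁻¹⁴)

For a conjugate pair Ka × Kb = Kw, so Kb = Kw/Ka = 1.0 × 10⁻¹⁴ / 5.43e-05 = 1.84e-10.

K_b = 1.84e-10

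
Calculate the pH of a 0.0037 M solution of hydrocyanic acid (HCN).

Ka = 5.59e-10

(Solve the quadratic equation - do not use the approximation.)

x² + Ka×x - Ka×C = 0. Using quadratic formula: [H⁺] = 1.4379e-06

pH = 5.84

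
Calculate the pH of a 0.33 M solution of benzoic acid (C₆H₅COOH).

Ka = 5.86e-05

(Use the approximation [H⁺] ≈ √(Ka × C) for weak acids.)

[H⁺] = √(Ka × C) = √(5.86e-05 × 0.33) = 4.3975e-03. pH = -log(4.3975e-03)

pH = 2.36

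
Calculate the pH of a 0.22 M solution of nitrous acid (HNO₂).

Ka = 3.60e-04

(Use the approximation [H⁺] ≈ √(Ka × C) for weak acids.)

[H⁺] = √(Ka × C) = √(3.60e-04 × 0.22) = 8.8994e-03. pH = -log(8.8994e-03)

pH = 2.05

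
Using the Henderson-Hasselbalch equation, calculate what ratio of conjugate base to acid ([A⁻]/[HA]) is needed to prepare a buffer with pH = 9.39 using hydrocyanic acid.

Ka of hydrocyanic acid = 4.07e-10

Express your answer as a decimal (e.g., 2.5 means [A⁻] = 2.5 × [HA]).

pKa = -log(4.07e-10) = 9.3904. pH = pKa + log([A⁻]/[HA]), so log([A⁻]/[HA]) = pH − pKa = 9.39 − 9.3904 = -0.0004. [A⁻]/[HA] = 10^(-0.0004) = 0.999

[A⁻]/[HA] = 0.999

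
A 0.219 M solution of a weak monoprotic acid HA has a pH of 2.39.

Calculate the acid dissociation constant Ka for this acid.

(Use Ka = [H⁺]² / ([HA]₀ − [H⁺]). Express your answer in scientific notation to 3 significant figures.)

[H⁺] = 10^(−pH) = 10^(−2.39) = 4.074e-03 M. For HA ⇌ H⁺ + A⁻, Ka = [H⁺][A⁻]/[HA] = [H⁺]² / ([HA]₀ − [H⁺]) = (4.074e-03)² / (0.219 − 4.074e-03) = 7.72e-05.

K_a = 7.72e-05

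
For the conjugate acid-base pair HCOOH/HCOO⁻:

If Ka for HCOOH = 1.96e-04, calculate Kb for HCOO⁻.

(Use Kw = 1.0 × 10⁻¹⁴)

For a conjugate pair Ka × Kb = Kw, so Kb = Kw/Ka = 1.0 × 10⁻¹⁴ / 1.96e-04 = 5.10e-11.

K_b = 5.10e-11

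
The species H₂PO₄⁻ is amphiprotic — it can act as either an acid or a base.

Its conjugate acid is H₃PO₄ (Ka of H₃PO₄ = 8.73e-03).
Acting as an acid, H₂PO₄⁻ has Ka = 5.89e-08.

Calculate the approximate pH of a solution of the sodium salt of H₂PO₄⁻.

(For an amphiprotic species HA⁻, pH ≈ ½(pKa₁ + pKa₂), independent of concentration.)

pKa₁ = -log(8.73e-03) = 2.06; pKa₂ = -log(5.89e-08) = 7.23. For an amphiprotic species, pH ≈ ½(pKa₁ + pKa₂) = ½(2.06 + 7.23) = 4.64.

pH = 4.64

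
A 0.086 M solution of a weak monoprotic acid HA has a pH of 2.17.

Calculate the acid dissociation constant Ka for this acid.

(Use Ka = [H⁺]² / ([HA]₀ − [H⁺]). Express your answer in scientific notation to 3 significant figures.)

[H⁺] = 10^(−pH) = 10^(−2.17) = 6.761e-03 M. For HA ⇌ H⁺ + A⁻, Ka = [H⁺][A⁻]/[HA] = [H⁺]² / ([HA]₀ − [H⁺]) = (6.761e-03)² / (0.086 − 6.761e-03) = 5.77e-04.

K_a = 5.77e-04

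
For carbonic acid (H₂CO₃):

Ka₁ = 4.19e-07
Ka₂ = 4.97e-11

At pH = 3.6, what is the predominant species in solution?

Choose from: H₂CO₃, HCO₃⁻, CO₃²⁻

pKa₁ = 6.38, pKa₂ = 10.30. For a polyprotic acid the predominant species crosses at each pKa: below pKa_n the protonated form dominates, above it the deprotonated form does. At pH = 3.6, the predominant species is H₂CO₃.

H₂CO₃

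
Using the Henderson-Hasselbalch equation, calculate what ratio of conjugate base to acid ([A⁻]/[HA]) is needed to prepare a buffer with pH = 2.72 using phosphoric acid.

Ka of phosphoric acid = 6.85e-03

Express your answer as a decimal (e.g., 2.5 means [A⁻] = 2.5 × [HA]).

pKa = -log(6.85e-03) = 2.1643. pH = pKa + log([A⁻]/[HA]), so log([A⁻]/[HA]) = pH − pKa = 2.72 − 2.1643 = 0.5557. [A⁻]/[HA] = 10^(0.5557) = 3.59

[A⁻]/[HA] = 3.59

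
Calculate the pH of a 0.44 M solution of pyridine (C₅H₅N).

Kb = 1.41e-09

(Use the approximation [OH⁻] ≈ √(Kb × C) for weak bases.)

[OH⁻] = √(Kb × C) = √(1.41e-09 × 0.44) = 2.4908e-05. pOH = 4.60, pH = 14 - pOH

pH = 9.40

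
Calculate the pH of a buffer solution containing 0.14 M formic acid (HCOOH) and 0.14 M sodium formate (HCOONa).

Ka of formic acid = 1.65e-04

pKa = -log(1.65e-04) = 3.78. pH = pKa + log([A⁻]/[HA]) = 3.78 + log(0.14/0.14)

pH = 3.78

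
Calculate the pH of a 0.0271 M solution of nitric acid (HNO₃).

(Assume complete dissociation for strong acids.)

[H⁺] = 0.0271 M for strong acid. pH = -log[H⁺] = -log(0.0271)

pH = 1.57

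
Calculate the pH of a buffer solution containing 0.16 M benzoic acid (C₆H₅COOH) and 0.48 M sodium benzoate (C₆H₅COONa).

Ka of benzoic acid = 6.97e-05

pKa = -log(6.97e-05) = 4.16. pH = pKa + log([A⁻]/[HA]) = 4.16 + log(0.48/0.16)

pH = 4.63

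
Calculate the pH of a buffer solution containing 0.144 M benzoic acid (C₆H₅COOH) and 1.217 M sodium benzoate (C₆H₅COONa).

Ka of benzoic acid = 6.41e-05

pKa = -log(6.41e-05) = 4.19. pH = pKa + log([A⁻]/[HA]) = 4.19 + log(1.217/0.144)

pH = 5.12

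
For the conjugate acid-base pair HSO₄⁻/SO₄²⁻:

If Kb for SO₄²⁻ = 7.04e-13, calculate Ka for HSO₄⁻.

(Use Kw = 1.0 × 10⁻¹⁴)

For a conjugate pair Ka × Kb = Kw, so Ka = Kw/Kb = 1.0 × 10⁻¹⁴ / 7.04e-13 = 1.42e-02.

K_a = 1.42e-02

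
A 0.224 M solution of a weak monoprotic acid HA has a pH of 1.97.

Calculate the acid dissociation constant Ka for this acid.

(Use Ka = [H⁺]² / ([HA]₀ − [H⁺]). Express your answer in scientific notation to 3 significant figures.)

[H⁺] = 10^(−pH) = 10^(−1.97) = 1.072e-02 M. For HA ⇌ H⁺ + A⁻, Ka = [H⁺][A⁻]/[HA] = [H⁺]² / ([HA]₀ − [H⁺]) = (1.072e-02)² / (0.224 − 1.072e-02) = 5.38e-04.

K_a = 5.38e-04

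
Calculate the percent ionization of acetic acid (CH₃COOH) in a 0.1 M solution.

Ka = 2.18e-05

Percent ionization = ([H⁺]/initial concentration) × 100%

Using Ka equilibrium: x² + Ka×x - Ka×C = 0. Solving: [H⁺] = 1.4656e-03. Percent = (1.4656e-03/0.1) × 100

Percent ionization = 1.47%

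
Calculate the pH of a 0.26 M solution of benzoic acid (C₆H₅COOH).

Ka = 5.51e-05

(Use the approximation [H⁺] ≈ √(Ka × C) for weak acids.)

[H⁺] = √(Ka × C) = √(5.51e-05 × 0.26) = 3.7850e-03. pH = -log(3.7850e-03)

pH = 2.42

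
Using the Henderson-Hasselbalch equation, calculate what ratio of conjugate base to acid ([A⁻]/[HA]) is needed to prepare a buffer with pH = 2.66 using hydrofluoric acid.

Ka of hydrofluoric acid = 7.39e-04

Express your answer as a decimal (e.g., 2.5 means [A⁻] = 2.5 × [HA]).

pKa = -log(7.39e-04) = 3.1314. pH = pKa + log([A⁻]/[HA]), so log([A⁻]/[HA]) = pH − pKa = 2.66 − 3.1314 = -0.4714. [A⁻]/[HA] = 10^(-0.4714) = 0.338

[A⁻]/[HA] = 0.338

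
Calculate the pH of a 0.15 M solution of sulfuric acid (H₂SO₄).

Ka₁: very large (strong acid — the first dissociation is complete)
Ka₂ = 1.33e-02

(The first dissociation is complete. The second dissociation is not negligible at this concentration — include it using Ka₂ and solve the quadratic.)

First dissociation is complete: [H⁺]₀ = [HSO₄⁻]₀ = C = 0.15 M. Second dissociation HSO₄⁻ ⇌ H⁺ + SO₄²⁻: let x = [SO₄²⁻]. Ka₂ = (C + x)·x / (C − x) = 1.33e-02 → x² + (C + Ka₂)·x − Ka₂·C = 0 → x² + 0.16330·x − 1.995e-03 = 0. x = (−0.16330 + √(0.16330² + 4 × 1.995e-03)) / 2 = 1.1418e-02 M. [H⁺] = C + x = 0.15 + 1.1418e-02 = 1.6142e-01 M. pH = -log(1.6142e-01) = 0.79.

pH = 0.79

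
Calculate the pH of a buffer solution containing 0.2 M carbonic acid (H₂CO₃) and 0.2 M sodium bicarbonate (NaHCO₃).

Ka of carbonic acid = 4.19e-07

pKa = -log(4.19e-07) = 6.38. pH = pKa + log([A⁻]/[HA]) = 6.38 + log(0.2/0.2)

pH = 6.38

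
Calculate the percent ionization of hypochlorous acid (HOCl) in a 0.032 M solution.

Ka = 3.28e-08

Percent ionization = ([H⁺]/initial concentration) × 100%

Using Ka equilibrium: x² + Ka×x - Ka×C = 0. Solving: [H⁺] = 3.2381e-05. Percent = (3.2381e-05/0.032) × 100

Percent ionization = 0.101%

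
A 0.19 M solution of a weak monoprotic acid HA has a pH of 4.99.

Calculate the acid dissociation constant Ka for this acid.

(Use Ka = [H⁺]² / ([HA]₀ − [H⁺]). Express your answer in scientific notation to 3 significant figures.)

[H⁺] = 10^(−pH) = 10^(−4.99) = 1.023e-05 M. For HA ⇌ H⁺ + A⁻, Ka = [H⁺][A⁻]/[HA] = [H⁺]² / ([HA]₀ − [H⁺]) = (1.023e-05)² / (0.19 − 1.023e-05) = 5.51e-10.

K_a = 5.51e-10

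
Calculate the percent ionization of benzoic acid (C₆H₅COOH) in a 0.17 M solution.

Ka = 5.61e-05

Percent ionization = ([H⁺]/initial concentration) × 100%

Using Ka equilibrium: x² + Ka×x - Ka×C = 0. Solving: [H⁺] = 3.0603e-03. Percent = (3.0603e-03/0.17) × 100

Percent ionization = 1.8%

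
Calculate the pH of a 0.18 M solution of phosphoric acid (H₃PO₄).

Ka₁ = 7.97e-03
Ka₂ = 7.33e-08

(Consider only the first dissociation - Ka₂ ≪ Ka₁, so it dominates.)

First dissociation dominates. From Ka₁ = [H⁺][HA⁻]/[H₂A], x² + Ka₁·x − Ka₁·C = 0 with C = 0.18 M and Ka₁ = 7.97e-03. Solving: [H⁺] = (−Ka₁ + √(Ka₁² + 4·Ka₁·C)) / 2 = 3.4100e-02 M. pH = -log(3.4100e-02) = 1.47.

pH = 1.47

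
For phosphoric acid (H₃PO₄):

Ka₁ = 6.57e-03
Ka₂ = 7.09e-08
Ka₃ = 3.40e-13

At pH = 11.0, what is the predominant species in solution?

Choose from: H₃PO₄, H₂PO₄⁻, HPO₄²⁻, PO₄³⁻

pKa₁ = 2.18, pKa₂ = 7.15, pKa₃ = 12.47. For a polyprotic acid the predominant species crosses at each pKa: below pKa_n the protonated form dominates, above it the deprotonated form does. At pH = 11.0, the predominant species is HPO₄²⁻.

HPO₄²⁻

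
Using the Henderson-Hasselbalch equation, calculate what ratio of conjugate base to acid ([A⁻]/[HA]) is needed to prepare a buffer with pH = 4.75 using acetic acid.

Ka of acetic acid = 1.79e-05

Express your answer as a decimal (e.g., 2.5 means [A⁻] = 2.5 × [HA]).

pKa = -log(1.79e-05) = 4.7471. pH = pKa + log([A⁻]/[HA]), so log([A⁻]/[HA]) = pH − pKa = 4.75 − 4.7471 = 0.0029. [A⁻]/[HA] = 10^(0.0029) = 1.01

[A⁻]/[HA] = 1.01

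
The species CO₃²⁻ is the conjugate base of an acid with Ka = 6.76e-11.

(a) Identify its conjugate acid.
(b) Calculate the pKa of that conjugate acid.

(a) The conjugate acid is formed by adding one H⁺ to CO₃²⁻, giving HCO₃⁻. (b) pKa = -log(Ka) = -log(6.76e-11) = 10.17.

Conjugate acid: HCO₃⁻; pK_a = 10.17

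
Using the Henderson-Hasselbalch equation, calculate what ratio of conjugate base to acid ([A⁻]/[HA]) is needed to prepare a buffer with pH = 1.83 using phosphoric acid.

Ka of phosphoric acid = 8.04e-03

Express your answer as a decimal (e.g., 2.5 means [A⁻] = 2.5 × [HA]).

pKa = -log(8.04e-03) = 2.0947. pH = pKa + log([A⁻]/[HA]), so log([A⁻]/[HA]) = pH − pKa = 1.83 − 2.0947 = -0.2647. [A⁻]/[HA] = 10^(-0.2647) = 0.544

[A⁻]/[HA] = 0.544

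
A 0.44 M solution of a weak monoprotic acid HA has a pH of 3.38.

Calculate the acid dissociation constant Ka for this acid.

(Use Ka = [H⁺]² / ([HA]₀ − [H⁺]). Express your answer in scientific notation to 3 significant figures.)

[H⁺] = 10^(−pH) = 10^(−3.38) = 4.169e-04 M. For HA ⇌ H⁺ + A⁻, Ka = [H⁺][A⁻]/[HA] = [H⁺]² / ([HA]₀ − [H⁺]) = (4.169e-04)² / (0.44 − 4.169e-04) = 3.95e-07.

K_a = 3.95e-07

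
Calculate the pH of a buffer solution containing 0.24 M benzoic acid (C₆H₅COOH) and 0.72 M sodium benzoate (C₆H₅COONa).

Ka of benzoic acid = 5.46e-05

pKa = -log(5.46e-05) = 4.26. pH = pKa + log([A⁻]/[HA]) = 4.26 + log(0.72/0.24)

pH = 4.74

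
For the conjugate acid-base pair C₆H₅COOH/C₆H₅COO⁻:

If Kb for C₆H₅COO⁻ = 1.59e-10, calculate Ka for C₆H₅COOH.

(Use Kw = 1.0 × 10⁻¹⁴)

For a conjugate pair Ka × Kb = Kw, so Ka = Kw/Kb = 1.0 × 10⁻¹⁴ / 1.59e-10 = 6.29e-05.

K_a = 6.29e-05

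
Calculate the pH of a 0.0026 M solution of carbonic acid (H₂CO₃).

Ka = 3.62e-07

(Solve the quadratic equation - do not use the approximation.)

x² + Ka×x - Ka×C = 0. Using quadratic formula: [H⁺] = 3.0499e-05

pH = 4.52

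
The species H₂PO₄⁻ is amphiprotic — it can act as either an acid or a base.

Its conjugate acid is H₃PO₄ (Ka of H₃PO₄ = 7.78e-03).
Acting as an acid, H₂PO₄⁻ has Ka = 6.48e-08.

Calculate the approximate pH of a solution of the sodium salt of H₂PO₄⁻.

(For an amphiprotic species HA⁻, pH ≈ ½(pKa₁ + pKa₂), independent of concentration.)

pKa₁ = -log(7.78e-03) = 2.11; pKa₂ = -log(6.48e-08) = 7.19. For an amphiprotic species, pH ≈ ½(pKa₁ + pKa₂) = ½(2.11 + 7.19) = 4.65.

pH = 4.65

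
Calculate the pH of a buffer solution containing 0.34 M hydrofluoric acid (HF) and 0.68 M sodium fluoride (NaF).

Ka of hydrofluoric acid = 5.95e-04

pKa = -log(5.95e-04) = 3.23. pH = pKa + log([A⁻]/[HA]) = 3.23 + log(0.68/0.34)

pH = 3.53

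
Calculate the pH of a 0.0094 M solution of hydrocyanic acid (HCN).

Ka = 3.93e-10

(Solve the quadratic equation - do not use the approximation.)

x² + Ka×x - Ka×C = 0. Using quadratic formula: [H⁺] = 1.9218e-06

pH = 5.72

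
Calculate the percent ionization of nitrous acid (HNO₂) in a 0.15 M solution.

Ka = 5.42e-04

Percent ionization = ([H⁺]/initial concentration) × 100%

Using Ka equilibrium: x² + Ka×x - Ka×C = 0. Solving: [H⁺] = 8.7497e-03. Percent = (8.7497e-03/0.15) × 100

Percent ionization = 5.83%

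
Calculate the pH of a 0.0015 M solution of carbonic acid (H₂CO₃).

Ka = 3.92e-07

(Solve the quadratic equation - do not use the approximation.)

x² + Ka×x - Ka×C = 0. Using quadratic formula: [H⁺] = 2.4054e-05

pH = 4.62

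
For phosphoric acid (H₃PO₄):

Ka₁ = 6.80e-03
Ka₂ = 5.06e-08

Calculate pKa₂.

pKa₂ = -log(Ka₂) = -log(5.06e-08) = 7.30.

pK_{a2} = 7.30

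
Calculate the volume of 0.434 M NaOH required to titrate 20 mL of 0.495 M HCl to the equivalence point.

At equivalence: moles acid = moles base. moles HCl = 0.495 × 20/1000 = 0.0099 mol. V_base = moles / 0.434 × 1000 = 22.8 mL.

V_{base} = 22.8 mL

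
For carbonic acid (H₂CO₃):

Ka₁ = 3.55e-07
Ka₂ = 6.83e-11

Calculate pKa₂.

pKa₂ = -log(Ka₂) = -log(6.83e-11) = 10.17.

pK_{a2} = 10.17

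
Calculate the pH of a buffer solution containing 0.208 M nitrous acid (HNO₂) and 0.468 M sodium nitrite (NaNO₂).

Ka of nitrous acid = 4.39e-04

pKa = -log(4.39e-04) = 3.36. pH = pKa + log([A⁻]/[HA]) = 3.36 + log(0.468/0.208)

pH = 3.71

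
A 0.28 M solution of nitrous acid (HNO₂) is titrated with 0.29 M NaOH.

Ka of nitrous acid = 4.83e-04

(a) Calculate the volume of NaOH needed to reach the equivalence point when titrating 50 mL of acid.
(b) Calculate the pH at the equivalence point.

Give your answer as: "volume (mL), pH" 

moles acid = 0.28 × 50/1000 = 0.014 mol; V_base = moles/0.29 × 1000 = 48.3 mL. At equivalence only the conjugate base is present: [A⁻] = 0.014/0.098 = 1.4246e-01 M. Kb = Kw/Ka = 2.07e-11; [OH⁻] = √(Kb × [A⁻]) = 1.7174e-06; pOH = 5.77; pH = 14 - pOH = 8.23.

V = 48.3 mL, pH = 8.23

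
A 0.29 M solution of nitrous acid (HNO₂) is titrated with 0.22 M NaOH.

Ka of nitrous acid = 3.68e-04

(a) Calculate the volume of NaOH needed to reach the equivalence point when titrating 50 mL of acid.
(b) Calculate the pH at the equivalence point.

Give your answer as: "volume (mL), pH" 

moles acid = 0.29 × 50/1000 = 0.0145 mol; V_base = moles/0.22 × 1000 = 65.9 mL. At equivalence only the conjugate base is present: [A⁻] = 0.0145/0.116 = 1.2510e-01 M. Kb = Kw/Ka = 2.72e-11; [OH⁻] = √(Kb × [A⁻]) = 1.8437e-06; pOH = 5.73; pH = 14 - pOH = 8.27.

V = 65.9 mL, pH = 8.27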